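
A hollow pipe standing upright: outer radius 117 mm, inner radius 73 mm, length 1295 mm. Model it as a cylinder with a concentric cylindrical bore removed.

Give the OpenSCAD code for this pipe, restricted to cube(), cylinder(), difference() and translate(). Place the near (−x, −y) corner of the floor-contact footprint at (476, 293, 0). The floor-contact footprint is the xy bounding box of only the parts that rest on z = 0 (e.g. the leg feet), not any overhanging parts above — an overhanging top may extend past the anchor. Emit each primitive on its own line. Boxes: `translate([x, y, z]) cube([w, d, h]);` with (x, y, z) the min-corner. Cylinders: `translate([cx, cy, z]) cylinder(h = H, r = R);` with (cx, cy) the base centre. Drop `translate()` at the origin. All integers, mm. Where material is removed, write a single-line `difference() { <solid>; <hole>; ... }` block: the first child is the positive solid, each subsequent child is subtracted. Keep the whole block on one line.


difference() { translate([593, 410, 0]) cylinder(h = 1295, r = 117); translate([593, 410, 0]) cylinder(h = 1295, r = 73); }


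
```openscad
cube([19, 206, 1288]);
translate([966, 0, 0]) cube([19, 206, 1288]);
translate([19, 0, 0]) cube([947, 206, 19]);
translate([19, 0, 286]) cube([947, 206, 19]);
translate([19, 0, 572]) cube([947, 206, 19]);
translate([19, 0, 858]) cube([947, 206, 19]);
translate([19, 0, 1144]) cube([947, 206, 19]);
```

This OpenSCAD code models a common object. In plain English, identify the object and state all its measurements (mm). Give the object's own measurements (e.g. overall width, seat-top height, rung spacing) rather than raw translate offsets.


An open bookshelf. Two side panels, each 19 mm thick, 206 mm deep and 1288 mm tall, stand 985 mm apart (outside-to-outside). Between them sit 5 shelves, each 19 mm thick and 206 mm deep, spanning the full gap between the sides. The bottom shelf rests on the floor (its underside at z = 0) and the clear gap between one shelf's top and the next shelf's underside is 267 mm.


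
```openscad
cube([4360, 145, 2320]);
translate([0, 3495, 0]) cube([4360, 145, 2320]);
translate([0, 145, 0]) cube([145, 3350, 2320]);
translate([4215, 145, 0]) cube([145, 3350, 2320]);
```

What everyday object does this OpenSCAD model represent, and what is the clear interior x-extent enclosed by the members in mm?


A house (or room) frame. The interior width is 4070 mm.

Four 2320 mm walls enclosing a rectangle with no floor or roof — a room or house frame. Outside width is 4360 mm and wall thickness is 145 mm, so the interior width is 4360 − 2 × 145 = 4070 mm.


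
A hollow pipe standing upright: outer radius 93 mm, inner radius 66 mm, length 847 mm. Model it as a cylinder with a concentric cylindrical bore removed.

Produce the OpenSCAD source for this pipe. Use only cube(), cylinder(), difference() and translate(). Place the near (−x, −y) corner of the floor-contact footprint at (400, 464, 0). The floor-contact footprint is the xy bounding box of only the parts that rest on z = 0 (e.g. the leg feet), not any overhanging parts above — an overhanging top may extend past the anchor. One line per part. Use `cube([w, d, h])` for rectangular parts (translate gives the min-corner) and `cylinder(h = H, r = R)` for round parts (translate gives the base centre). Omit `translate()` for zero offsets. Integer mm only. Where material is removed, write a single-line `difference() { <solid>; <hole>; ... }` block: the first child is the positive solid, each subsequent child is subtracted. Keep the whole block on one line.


difference() { translate([493, 557, 0]) cylinder(h = 847, r = 93); translate([493, 557, 0]) cylinder(h = 847, r = 66); }


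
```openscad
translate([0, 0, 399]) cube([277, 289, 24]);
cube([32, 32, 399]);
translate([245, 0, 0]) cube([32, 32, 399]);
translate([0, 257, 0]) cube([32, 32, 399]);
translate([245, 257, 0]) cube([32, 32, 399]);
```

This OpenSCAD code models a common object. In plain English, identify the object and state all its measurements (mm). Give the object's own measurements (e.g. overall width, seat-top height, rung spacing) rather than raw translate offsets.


A four-legged stool. The seat is a 277×289×24 mm slab whose top surface is at z = 423 mm; four square legs, each 32×32 mm in cross-section, run from the floor (z = 0) to the underside of the seat, each flush with a corner of the seat.


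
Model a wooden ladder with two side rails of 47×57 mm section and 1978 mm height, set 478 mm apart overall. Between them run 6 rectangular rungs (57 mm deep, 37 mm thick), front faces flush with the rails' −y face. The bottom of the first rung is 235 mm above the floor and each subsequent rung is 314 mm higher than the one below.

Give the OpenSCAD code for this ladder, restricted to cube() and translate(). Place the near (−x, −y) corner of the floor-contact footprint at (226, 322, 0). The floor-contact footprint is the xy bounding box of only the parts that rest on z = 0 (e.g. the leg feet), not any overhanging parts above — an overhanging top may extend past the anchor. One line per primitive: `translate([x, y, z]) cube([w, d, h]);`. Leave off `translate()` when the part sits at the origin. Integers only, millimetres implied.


translate([226, 322, 0]) cube([47, 57, 1978]);
translate([657, 322, 0]) cube([47, 57, 1978]);
translate([273, 322, 235]) cube([384, 57, 37]);
translate([273, 322, 549]) cube([384, 57, 37]);
translate([273, 322, 863]) cube([384, 57, 37]);
translate([273, 322, 1177]) cube([384, 57, 37]);
translate([273, 322, 1491]) cube([384, 57, 37]);
translate([273, 322, 1805]) cube([384, 57, 37]);


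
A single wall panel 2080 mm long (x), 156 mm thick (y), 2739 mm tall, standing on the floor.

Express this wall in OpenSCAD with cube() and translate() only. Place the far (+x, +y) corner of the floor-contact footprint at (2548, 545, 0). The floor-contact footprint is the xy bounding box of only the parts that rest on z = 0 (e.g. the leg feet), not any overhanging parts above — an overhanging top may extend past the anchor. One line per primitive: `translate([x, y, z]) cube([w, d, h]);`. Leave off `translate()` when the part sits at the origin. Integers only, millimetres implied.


translate([468, 389, 0]) cube([2080, 156, 2739]);


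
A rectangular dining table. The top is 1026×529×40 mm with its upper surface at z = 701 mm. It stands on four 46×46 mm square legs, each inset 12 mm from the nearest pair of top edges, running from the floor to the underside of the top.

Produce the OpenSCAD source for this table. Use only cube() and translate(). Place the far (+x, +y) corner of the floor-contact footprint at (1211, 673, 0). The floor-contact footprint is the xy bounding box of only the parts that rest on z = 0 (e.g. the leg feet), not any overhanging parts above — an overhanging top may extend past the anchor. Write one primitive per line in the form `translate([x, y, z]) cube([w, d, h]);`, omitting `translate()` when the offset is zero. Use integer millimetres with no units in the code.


// leg_h = 701 - 40 = 661
translate([197, 156, 661]) cube([1026, 529, 40]);
translate([209, 168, 0]) cube([46, 46, 661]);
translate([1165, 168, 0]) cube([46, 46, 661]);
translate([209, 627, 0]) cube([46, 46, 661]);
translate([1165, 627, 0]) cube([46, 46, 661]);


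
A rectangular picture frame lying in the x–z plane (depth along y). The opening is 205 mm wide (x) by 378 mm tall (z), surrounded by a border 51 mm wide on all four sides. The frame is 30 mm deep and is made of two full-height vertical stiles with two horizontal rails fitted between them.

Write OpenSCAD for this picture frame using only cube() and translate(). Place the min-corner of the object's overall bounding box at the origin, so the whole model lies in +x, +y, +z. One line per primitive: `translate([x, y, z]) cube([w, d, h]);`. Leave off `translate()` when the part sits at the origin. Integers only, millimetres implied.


cube([51, 30, 480]);
translate([256, 0, 0]) cube([51, 30, 480]);
translate([51, 0, 0]) cube([205, 30, 51]);
translate([51, 0, 429]) cube([205, 30, 51]);


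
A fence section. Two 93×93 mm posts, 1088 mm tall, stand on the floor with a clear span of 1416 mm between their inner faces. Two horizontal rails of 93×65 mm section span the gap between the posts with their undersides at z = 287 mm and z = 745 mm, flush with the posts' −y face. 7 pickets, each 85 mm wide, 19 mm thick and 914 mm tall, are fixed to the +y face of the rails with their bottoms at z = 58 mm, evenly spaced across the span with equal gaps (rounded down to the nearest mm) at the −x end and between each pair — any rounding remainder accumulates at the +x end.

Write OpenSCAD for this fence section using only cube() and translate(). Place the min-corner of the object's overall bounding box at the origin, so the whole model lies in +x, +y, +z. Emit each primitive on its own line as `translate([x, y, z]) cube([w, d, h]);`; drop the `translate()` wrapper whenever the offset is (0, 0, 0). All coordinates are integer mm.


cube([93, 93, 1088]);
translate([1509, 0, 0]) cube([93, 93, 1088]);
translate([93, 0, 287]) cube([1416, 93, 65]);
translate([93, 0, 745]) cube([1416, 93, 65]);
translate([195, 93, 58]) cube([85, 19, 914]);
translate([382, 93, 58]) cube([85, 19, 914]);
translate([569, 93, 58]) cube([85, 19, 914]);
translate([756, 93, 58]) cube([85, 19, 914]);
translate([943, 93, 58]) cube([85, 19, 914]);
translate([1130, 93, 58]) cube([85, 19, 914]);
translate([1317, 93, 58]) cube([85, 19, 914]);


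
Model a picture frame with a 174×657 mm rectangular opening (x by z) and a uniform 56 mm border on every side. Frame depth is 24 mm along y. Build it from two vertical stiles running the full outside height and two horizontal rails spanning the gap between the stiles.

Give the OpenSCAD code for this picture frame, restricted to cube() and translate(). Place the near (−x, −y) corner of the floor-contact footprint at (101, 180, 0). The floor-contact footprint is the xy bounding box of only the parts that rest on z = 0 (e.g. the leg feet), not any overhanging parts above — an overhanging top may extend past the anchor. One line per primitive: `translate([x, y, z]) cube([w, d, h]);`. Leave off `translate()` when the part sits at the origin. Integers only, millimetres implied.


translate([101, 180, 0]) cube([56, 24, 769]);
translate([331, 180, 0]) cube([56, 24, 769]);
translate([157, 180, 0]) cube([174, 24, 56]);
translate([157, 180, 713]) cube([174, 24, 56]);


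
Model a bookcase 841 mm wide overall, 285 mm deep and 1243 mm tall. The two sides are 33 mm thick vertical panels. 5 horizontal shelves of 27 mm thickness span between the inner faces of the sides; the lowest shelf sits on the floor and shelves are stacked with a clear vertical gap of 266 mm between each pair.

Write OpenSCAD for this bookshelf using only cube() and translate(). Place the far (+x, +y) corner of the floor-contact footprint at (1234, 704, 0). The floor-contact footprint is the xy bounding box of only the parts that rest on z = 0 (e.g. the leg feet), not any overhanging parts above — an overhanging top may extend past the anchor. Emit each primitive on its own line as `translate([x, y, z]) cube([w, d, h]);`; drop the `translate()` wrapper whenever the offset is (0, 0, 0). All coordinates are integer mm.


translate([393, 419, 0]) cube([33, 285, 1243]);
translate([1201, 419, 0]) cube([33, 285, 1243]);
translate([426, 419, 0]) cube([775, 285, 27]);
translate([426, 419, 293]) cube([775, 285, 27]);
translate([426, 419, 586]) cube([775, 285, 27]);
translate([426, 419, 879]) cube([775, 285, 27]);
translate([426, 419, 1172]) cube([775, 285, 27]);


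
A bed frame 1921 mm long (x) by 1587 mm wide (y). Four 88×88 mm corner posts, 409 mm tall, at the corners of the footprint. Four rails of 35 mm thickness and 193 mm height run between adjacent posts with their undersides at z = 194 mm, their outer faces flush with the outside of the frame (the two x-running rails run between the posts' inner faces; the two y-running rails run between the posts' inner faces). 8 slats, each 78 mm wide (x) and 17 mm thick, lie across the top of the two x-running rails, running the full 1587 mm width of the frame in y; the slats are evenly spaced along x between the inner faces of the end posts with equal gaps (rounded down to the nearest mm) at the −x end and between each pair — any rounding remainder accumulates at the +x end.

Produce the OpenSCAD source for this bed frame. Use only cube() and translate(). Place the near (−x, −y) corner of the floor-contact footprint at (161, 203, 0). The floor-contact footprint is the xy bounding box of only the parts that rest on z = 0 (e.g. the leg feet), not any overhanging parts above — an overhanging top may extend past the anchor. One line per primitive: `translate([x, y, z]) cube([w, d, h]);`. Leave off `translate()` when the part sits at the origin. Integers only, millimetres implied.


translate([161, 203, 0]) cube([88, 88, 409]);
translate([161, 1702, 0]) cube([88, 88, 409]);
translate([1994, 203, 0]) cube([88, 88, 409]);
translate([1994, 1702, 0]) cube([88, 88, 409]);
translate([249, 203, 194]) cube([1745, 35, 193]);
translate([249, 1755, 194]) cube([1745, 35, 193]);
translate([161, 291, 194]) cube([35, 1411, 193]);
translate([2047, 291, 194]) cube([35, 1411, 193]);
translate([373, 203, 387]) cube([78, 1587, 17]);
translate([575, 203, 387]) cube([78, 1587, 17]);
translate([777, 203, 387]) cube([78, 1587, 17]);
translate([979, 203, 387]) cube([78, 1587, 17]);
translate([1181, 203, 387]) cube([78, 1587, 17]);
translate([1383, 203, 387]) cube([78, 1587, 17]);
translate([1585, 203, 387]) cube([78, 1587, 17]);
translate([1787, 203, 387]) cube([78, 1587, 17]);


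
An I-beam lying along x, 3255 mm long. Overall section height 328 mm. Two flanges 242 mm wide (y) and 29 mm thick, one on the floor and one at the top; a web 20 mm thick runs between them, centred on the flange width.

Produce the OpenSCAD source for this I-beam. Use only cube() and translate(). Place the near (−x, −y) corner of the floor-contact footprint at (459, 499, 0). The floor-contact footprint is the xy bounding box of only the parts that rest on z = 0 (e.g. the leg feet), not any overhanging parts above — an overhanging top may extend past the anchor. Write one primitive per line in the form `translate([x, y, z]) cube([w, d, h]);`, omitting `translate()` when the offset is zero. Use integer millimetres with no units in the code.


translate([459, 499, 0]) cube([3255, 242, 29]);
translate([459, 610, 29]) cube([3255, 20, 270]);
translate([459, 499, 299]) cube([3255, 242, 29]);


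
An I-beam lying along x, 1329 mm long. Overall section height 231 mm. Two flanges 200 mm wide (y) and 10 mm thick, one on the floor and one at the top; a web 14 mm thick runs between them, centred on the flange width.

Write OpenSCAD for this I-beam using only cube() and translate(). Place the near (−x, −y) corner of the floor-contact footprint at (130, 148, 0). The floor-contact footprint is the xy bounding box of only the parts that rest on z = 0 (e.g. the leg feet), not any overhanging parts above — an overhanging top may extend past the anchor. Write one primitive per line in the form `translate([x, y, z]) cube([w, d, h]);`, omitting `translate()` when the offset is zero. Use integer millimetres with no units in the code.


translate([130, 148, 0]) cube([1329, 200, 10]);
translate([130, 241, 10]) cube([1329, 14, 211]);
translate([130, 148, 221]) cube([1329, 200, 10]);


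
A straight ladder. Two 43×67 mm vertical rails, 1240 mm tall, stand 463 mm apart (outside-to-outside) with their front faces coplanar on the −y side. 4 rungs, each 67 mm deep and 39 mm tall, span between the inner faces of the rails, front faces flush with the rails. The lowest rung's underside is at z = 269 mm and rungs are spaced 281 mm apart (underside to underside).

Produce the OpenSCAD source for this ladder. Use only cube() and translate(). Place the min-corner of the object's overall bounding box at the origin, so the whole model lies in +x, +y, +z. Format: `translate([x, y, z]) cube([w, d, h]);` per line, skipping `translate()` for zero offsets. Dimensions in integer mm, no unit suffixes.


// rung span = 463 - 2*43 = 377
// rung[k] z = 269 + k*281
cube([43, 67, 1240]);
translate([420, 0, 0]) cube([43, 67, 1240]);
translate([43, 0, 269]) cube([377, 67, 39]);
translate([43, 0, 550]) cube([377, 67, 39]);
translate([43, 0, 831]) cube([377, 67, 39]);
translate([43, 0, 1112]) cube([377, 67, 39]);


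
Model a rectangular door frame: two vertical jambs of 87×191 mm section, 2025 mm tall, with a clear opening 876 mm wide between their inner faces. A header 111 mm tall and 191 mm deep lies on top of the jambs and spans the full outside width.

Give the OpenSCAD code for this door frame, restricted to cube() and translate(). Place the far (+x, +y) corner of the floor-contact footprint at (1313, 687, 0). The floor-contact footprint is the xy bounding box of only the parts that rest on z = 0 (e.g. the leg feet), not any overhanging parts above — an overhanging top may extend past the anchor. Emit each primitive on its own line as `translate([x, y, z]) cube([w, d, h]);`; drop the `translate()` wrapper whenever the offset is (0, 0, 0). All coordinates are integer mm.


translate([263, 496, 0]) cube([87, 191, 2025]);
translate([1226, 496, 0]) cube([87, 191, 2025]);
translate([263, 496, 2025]) cube([1050, 191, 111]);


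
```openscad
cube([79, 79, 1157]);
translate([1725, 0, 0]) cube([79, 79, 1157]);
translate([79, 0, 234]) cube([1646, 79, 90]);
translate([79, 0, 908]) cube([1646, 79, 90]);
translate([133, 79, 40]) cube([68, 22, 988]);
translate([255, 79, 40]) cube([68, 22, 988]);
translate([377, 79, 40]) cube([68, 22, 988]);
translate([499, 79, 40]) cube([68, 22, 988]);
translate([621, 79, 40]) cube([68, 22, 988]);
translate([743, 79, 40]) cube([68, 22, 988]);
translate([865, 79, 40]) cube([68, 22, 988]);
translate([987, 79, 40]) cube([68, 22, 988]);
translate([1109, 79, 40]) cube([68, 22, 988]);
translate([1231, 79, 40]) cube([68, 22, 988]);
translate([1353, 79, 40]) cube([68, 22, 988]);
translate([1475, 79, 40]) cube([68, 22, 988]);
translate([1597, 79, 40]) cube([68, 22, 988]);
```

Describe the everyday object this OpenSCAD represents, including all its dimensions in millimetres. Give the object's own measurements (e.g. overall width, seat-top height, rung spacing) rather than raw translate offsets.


A fence section. Two 79×79 mm posts, 1157 mm tall, stand on the floor with a clear span of 1646 mm between their inner faces. Two horizontal rails of 79×90 mm section span the gap between the posts with their undersides at z = 234 mm and z = 908 mm, flush with the posts' −y face. 13 pickets, each 68 mm wide, 22 mm thick and 988 mm tall, are fixed to the +y face of the rails with their bottoms at z = 40 mm, spaced across the span with a 54 mm gap after the −x post and between neighbouring pickets, with 60 mm left before the +x post.


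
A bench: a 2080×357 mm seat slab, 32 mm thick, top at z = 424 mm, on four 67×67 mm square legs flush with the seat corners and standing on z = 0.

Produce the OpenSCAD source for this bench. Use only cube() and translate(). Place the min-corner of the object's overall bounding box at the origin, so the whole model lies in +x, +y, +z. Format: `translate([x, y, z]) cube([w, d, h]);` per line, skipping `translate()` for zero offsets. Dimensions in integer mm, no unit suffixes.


// leg_h = 424 − 32 = 392
translate([0, 0, 392]) cube([2080, 357, 32]);
cube([67, 67, 392]);
translate([0, 290, 0]) cube([67, 67, 392]);
translate([2013, 0, 0]) cube([67, 67, 392]);
translate([2013, 290, 0]) cube([67, 67, 392]);


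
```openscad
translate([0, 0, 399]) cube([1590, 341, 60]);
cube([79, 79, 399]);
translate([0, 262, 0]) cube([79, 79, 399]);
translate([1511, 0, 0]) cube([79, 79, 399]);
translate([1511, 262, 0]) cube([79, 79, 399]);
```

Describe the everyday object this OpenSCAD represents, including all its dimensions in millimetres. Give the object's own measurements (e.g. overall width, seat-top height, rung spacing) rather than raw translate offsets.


A long wooden bench with a 1590 mm (x) × 341 mm (y) seat, 60 mm thick, its top surface 459 mm above the floor. Four 79 mm square legs at the seat corners, flush with the edges, run from z = 0 to the seat underside.


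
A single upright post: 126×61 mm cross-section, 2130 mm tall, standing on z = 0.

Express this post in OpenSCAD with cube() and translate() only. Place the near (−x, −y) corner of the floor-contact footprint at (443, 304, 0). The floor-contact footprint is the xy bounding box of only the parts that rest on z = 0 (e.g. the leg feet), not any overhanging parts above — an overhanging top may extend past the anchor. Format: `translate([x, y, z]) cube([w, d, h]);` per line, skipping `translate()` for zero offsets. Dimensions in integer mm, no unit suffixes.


translate([443, 304, 0]) cube([126, 61, 2130]);


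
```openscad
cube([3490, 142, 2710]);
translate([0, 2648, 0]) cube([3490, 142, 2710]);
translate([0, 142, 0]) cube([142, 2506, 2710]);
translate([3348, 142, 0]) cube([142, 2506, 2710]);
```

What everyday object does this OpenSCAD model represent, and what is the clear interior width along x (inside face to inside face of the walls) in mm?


A house (or room) frame. The interior width is 3206 mm.

Four 2710 mm walls enclosing a rectangle with no floor or roof — a room or house frame. Outside width is 3490 mm and wall thickness is 142 mm, so the interior width is 3490 − 2 × 142 = 3206 mm.


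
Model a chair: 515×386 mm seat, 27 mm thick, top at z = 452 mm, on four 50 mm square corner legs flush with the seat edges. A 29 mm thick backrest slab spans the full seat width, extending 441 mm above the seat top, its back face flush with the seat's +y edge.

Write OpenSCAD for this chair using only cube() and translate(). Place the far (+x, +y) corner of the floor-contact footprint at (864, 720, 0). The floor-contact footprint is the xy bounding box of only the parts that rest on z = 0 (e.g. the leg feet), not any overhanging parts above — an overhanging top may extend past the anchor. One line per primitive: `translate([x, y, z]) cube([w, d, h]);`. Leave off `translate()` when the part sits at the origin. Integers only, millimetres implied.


// leg_h = 452 - 27 = 425
translate([349, 334, 425]) cube([515, 386, 27]);
translate([349, 334, 0]) cube([50, 50, 425]);
translate([814, 334, 0]) cube([50, 50, 425]);
translate([349, 670, 0]) cube([50, 50, 425]);
translate([814, 670, 0]) cube([50, 50, 425]);
translate([349, 691, 452]) cube([515, 29, 441]);


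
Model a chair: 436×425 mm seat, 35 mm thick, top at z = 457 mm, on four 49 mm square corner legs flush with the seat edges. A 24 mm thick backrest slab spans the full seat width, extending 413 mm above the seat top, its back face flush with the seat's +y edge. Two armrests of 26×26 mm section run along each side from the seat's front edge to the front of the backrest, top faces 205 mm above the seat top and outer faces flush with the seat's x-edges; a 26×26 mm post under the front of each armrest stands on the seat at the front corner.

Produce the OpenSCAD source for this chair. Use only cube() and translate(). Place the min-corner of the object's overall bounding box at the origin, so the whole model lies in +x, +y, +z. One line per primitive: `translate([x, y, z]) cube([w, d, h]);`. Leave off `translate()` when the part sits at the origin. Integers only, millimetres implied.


translate([0, 0, 422]) cube([436, 425, 35]);
cube([49, 49, 422]);
translate([387, 0, 0]) cube([49, 49, 422]);
translate([0, 376, 0]) cube([49, 49, 422]);
translate([387, 376, 0]) cube([49, 49, 422]);
translate([0, 401, 457]) cube([436, 24, 413]);
translate([0, 0, 636]) cube([26, 401, 26]);
translate([410, 0, 636]) cube([26, 401, 26]);
translate([0, 0, 457]) cube([26, 26, 179]);
translate([410, 0, 457]) cube([26, 26, 179]);


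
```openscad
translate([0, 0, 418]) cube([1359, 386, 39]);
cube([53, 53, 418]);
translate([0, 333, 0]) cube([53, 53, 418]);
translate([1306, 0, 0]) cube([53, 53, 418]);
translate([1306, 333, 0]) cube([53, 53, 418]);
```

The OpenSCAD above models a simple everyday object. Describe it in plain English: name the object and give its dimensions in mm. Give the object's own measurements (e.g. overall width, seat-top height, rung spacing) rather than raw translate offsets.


A bench: a 1359×386 mm seat slab, 39 mm thick, top at z = 457 mm, on four 53×53 mm square legs flush with the seat corners and standing on z = 0.


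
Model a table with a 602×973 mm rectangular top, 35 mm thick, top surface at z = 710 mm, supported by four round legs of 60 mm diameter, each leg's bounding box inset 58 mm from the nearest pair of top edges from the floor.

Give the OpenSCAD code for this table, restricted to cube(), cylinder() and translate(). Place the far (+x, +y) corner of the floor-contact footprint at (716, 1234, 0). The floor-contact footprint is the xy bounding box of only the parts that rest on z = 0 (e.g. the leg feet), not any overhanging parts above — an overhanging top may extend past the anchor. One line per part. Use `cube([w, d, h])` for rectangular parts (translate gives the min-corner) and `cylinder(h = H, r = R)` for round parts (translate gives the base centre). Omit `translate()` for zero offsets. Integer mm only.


translate([172, 319, 675]) cube([602, 973, 35]);
translate([260, 407, 0]) cylinder(h = 675, r = 30);
translate([686, 407, 0]) cylinder(h = 675, r = 30);
translate([260, 1204, 0]) cylinder(h = 675, r = 30);
translate([686, 1204, 0]) cylinder(h = 675, r = 30);


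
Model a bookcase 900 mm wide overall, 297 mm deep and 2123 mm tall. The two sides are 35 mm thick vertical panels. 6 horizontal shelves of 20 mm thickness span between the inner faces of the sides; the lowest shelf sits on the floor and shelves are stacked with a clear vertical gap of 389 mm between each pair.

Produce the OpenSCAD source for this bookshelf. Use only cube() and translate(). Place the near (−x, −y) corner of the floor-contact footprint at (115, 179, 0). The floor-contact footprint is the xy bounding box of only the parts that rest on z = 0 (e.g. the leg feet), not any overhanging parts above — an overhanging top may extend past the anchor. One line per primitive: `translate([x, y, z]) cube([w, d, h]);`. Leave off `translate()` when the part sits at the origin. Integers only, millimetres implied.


translate([115, 179, 0]) cube([35, 297, 2123]);
translate([980, 179, 0]) cube([35, 297, 2123]);
translate([150, 179, 0]) cube([830, 297, 20]);
translate([150, 179, 409]) cube([830, 297, 20]);
translate([150, 179, 818]) cube([830, 297, 20]);
translate([150, 179, 1227]) cube([830, 297, 20]);
translate([150, 179, 1636]) cube([830, 297, 20]);
translate([150, 179, 2045]) cube([830, 297, 20]);


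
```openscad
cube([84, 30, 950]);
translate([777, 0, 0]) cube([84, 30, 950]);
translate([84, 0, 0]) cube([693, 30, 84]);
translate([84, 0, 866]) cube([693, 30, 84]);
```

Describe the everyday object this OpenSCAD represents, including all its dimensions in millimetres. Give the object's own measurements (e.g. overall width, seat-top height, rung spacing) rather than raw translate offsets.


A rectangular picture frame lying in the x–z plane (depth along y). The opening is 693 mm wide (x) by 782 mm tall (z), surrounded by a border 84 mm wide on all four sides. The frame is 30 mm deep and is made of two full-height vertical stiles with two horizontal rails fitted between them.


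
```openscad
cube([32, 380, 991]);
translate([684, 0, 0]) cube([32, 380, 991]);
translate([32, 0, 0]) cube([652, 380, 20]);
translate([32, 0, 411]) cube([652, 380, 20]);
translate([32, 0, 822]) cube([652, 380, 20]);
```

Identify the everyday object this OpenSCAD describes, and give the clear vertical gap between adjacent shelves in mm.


A bookshelf. The clear shelf gap is 391 mm.

Two tall side panels with 3 horizontal boards between them — a bookshelf. The first two shelf undersides are at z = 0 and z = 411; with shelf thickness 20, the clear gap is 411 − 0 − 20 = 391 mm.


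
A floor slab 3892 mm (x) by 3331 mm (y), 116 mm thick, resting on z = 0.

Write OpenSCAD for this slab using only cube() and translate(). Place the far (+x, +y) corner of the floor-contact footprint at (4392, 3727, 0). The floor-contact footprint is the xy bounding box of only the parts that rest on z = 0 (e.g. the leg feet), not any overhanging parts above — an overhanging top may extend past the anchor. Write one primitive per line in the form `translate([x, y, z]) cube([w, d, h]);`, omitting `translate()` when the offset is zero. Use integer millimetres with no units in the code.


translate([500, 396, 0]) cube([3892, 3331, 116]);


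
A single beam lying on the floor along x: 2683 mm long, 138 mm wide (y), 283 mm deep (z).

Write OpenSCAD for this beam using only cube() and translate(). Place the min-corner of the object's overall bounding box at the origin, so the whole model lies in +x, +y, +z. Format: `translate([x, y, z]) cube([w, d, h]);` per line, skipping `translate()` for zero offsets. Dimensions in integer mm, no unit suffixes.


cube([2683, 138, 283]);


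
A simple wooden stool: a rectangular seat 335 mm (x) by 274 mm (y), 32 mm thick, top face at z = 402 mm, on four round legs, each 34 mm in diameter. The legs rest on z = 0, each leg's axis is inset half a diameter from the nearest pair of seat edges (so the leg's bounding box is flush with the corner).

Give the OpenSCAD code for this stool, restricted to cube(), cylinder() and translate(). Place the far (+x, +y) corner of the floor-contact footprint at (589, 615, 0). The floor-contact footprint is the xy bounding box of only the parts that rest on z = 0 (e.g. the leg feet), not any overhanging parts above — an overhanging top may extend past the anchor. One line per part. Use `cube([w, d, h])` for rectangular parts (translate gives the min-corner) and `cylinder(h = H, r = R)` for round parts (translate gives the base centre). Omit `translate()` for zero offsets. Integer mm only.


translate([254, 341, 370]) cube([335, 274, 32]);
translate([271, 358, 0]) cylinder(h = 370, r = 17);
translate([572, 358, 0]) cylinder(h = 370, r = 17);
translate([271, 598, 0]) cylinder(h = 370, r = 17);
translate([572, 598, 0]) cylinder(h = 370, r = 17);


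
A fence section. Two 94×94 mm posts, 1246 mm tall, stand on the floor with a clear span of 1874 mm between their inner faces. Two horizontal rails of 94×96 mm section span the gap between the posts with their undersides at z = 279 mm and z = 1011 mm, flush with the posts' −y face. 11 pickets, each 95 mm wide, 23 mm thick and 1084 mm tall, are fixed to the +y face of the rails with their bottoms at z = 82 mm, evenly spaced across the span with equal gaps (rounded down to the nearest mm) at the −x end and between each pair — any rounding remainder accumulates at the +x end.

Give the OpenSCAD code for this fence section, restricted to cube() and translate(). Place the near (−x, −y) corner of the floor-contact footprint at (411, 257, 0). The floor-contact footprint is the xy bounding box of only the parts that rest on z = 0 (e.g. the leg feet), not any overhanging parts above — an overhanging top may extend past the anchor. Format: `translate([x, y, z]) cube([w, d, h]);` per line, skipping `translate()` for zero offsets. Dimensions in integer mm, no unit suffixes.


translate([411, 257, 0]) cube([94, 94, 1246]);
translate([2379, 257, 0]) cube([94, 94, 1246]);
translate([505, 257, 279]) cube([1874, 94, 96]);
translate([505, 257, 1011]) cube([1874, 94, 96]);
translate([574, 351, 82]) cube([95, 23, 1084]);
translate([738, 351, 82]) cube([95, 23, 1084]);
translate([902, 351, 82]) cube([95, 23, 1084]);
translate([1066, 351, 82]) cube([95, 23, 1084]);
translate([1230, 351, 82]) cube([95, 23, 1084]);
translate([1394, 351, 82]) cube([95, 23, 1084]);
translate([1558, 351, 82]) cube([95, 23, 1084]);
translate([1722, 351, 82]) cube([95, 23, 1084]);
translate([1886, 351, 82]) cube([95, 23, 1084]);
translate([2050, 351, 82]) cube([95, 23, 1084]);
translate([2214, 351, 82]) cube([95, 23, 1084]);


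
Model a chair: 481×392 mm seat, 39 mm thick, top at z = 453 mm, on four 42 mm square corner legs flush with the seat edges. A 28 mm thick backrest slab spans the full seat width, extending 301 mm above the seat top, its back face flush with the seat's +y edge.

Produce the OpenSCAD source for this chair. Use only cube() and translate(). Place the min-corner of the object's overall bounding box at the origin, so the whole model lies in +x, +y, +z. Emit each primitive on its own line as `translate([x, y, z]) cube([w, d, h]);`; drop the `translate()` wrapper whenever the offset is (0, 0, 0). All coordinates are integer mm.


// leg_h = 453 - 39 = 414
translate([0, 0, 414]) cube([481, 392, 39]);
cube([42, 42, 414]);
translate([439, 0, 0]) cube([42, 42, 414]);
translate([0, 350, 0]) cube([42, 42, 414]);
translate([439, 350, 0]) cube([42, 42, 414]);
translate([0, 364, 453]) cube([481, 28, 301]);


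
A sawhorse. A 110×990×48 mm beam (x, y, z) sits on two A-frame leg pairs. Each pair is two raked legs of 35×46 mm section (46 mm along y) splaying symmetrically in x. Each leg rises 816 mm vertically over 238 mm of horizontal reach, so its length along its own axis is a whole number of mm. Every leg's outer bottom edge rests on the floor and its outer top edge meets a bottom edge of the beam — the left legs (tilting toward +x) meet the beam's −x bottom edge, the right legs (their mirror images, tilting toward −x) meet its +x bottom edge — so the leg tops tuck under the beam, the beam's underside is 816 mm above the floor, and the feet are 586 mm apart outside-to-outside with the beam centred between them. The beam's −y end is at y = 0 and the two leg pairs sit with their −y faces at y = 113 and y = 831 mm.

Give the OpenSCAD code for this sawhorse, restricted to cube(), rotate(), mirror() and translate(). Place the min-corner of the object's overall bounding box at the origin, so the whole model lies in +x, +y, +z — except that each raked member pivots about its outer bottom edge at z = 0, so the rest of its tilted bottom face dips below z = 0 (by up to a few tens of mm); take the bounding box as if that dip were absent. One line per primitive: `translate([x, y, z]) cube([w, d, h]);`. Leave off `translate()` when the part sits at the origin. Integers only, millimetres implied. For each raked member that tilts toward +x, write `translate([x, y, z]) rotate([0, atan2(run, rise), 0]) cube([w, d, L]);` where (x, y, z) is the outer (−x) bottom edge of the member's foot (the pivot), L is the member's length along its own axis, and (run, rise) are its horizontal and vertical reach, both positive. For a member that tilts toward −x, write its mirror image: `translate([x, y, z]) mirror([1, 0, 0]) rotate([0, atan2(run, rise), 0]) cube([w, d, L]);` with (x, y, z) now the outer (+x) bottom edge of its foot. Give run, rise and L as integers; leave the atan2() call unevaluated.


// leg length = √(238² + 816²) = 850
// right-leg outer foot x = 2·238 + 110 = 586
// beam min-corner = (238, 0, 816)
translate([238, 0, 816]) cube([110, 990, 48]);
translate([0, 113, 0]) rotate([0, atan2(238, 816), 0]) cube([35, 46, 850]);
translate([586, 113, 0]) mirror([1, 0, 0]) rotate([0, atan2(238, 816), 0]) cube([35, 46, 850]);
translate([0, 831, 0]) rotate([0, atan2(238, 816), 0]) cube([35, 46, 850]);
translate([586, 831, 0]) mirror([1, 0, 0]) rotate([0, atan2(238, 816), 0]) cube([35, 46, 850]);


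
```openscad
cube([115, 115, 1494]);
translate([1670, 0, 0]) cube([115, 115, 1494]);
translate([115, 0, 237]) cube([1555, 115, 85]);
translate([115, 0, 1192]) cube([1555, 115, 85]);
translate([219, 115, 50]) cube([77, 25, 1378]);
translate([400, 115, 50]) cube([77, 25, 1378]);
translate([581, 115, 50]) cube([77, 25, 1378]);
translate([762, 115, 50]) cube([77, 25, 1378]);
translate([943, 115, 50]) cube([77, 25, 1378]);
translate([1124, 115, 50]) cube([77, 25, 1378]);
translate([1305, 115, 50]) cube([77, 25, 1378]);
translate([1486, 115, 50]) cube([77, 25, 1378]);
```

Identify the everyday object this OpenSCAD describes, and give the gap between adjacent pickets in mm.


A fence section. The picket gap is 104 mm.

Two posts, two rails, 8 pickets — a fence section. Span 1555 mm holds 8 pickets of 77 mm with 9 equal gaps: ⌊(1555 − 8·77) / 9⌋ = 104 mm.


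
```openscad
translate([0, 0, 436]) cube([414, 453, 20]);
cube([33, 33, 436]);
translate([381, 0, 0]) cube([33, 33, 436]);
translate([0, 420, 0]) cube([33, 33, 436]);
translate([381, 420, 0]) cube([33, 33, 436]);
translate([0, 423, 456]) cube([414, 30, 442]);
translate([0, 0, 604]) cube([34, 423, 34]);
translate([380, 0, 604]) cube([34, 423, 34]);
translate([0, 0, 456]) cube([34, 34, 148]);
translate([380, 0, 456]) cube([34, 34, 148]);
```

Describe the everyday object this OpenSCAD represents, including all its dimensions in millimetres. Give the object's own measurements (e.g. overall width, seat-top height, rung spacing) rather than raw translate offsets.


A chair. The seat is a 414×453×20 mm slab with its top at z = 456 mm, on four 33×33 mm corner legs (flush with the seat edges, standing on z = 0). A flat backrest 30 mm thick, 442 mm tall, spans the full seat width and rises from the seat top along its +y edge, rear face flush with the rear of the seat. Two armrests of 34×34 mm section run along each side from the seat's front edge to the front of the backrest, top faces 182 mm above the seat top and outer faces flush with the seat's x-edges; a 34×34 mm post under the front of each armrest stands on the seat at the front corner.


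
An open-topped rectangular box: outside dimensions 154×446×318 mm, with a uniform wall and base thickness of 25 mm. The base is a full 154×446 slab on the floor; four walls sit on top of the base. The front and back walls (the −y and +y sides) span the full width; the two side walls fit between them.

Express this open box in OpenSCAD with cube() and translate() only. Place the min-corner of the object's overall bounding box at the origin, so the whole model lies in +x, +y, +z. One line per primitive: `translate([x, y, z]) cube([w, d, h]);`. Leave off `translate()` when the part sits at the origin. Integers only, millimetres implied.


cube([154, 446, 25]);
translate([0, 0, 25]) cube([154, 25, 293]);
translate([0, 421, 25]) cube([154, 25, 293]);
translate([0, 25, 25]) cube([25, 396, 293]);
translate([129, 25, 25]) cube([25, 396, 293]);


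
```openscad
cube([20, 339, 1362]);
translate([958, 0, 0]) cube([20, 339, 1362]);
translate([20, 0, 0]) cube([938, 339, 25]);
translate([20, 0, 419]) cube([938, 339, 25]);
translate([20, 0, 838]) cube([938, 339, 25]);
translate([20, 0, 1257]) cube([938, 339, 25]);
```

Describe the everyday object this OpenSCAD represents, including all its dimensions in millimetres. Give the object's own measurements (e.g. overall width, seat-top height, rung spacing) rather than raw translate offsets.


An open bookshelf. Two side panels, each 20 mm thick, 339 mm deep and 1362 mm tall, stand 978 mm apart (outside-to-outside). Between them sit 4 shelves, each 25 mm thick and 339 mm deep, spanning the full gap between the sides. The bottom shelf rests on the floor (its underside at z = 0) and the clear gap between one shelf's top and the next shelf's underside is 394 mm.


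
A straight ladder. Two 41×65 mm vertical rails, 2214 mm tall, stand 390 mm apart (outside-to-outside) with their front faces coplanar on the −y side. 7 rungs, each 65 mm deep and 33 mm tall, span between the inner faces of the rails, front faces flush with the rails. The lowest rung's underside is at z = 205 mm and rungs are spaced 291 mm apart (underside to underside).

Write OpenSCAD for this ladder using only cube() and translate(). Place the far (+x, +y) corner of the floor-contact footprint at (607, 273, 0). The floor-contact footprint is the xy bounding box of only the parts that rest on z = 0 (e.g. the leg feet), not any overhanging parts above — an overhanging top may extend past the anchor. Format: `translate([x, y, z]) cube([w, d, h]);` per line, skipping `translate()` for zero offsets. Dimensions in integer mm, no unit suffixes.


translate([217, 208, 0]) cube([41, 65, 2214]);
translate([566, 208, 0]) cube([41, 65, 2214]);
translate([258, 208, 205]) cube([308, 65, 33]);
translate([258, 208, 496]) cube([308, 65, 33]);
translate([258, 208, 787]) cube([308, 65, 33]);
translate([258, 208, 1078]) cube([308, 65, 33]);
translate([258, 208, 1369]) cube([308, 65, 33]);
translate([258, 208, 1660]) cube([308, 65, 33]);
translate([258, 208, 1951]) cube([308, 65, 33]);
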